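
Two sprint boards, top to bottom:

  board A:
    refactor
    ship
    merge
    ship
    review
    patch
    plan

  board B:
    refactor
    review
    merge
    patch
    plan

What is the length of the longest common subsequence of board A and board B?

4

Taking refactor (board A #1, board B #1); then merge (board A #3, board B #3); then patch (board A #6, board B #4); then plan (board A #7, board B #5) gives a common subsequence of length 4. The LCS DP gives dp[7][5] = 4, so this is optimal.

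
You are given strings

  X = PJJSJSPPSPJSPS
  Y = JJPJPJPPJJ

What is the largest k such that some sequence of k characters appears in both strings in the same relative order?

7

Let dp[i][j] be the LCS length of the first i characters of X and the first j characters of Y. dp[i][j] = dp[i-1][j-1]+1 when the i-th and j-th characters match, else max(dp[i-1][j], dp[i][j-1]).
    ·  J  J  P  J  P  J  P  P  J  J
 ·  0  0  0  0  0  0  0  0  0  0  0
 P  0  0  0  1  1  1  1  1  1  1  1
 J  0  1  1  1  2  2  2  2  2  2  2
 J  0  1  2  2  2  2  3  3  3  3  3
 S  0  1  2  2  2  2  3  3  3  3  3
 J  0  1  2  2  3  3  3  3  3  4  4
 S  0  1  2  2  3  3  3  3  3  4  4
 P  0  1  2  3  3  4  4  4  4  4  4
 P  0  1  2  3  3  4  4  5  5  5  5
 S  0  1  2  3  3  4  4  5  5  5  5
 P  0  1  2  3  3  4  4  5  6  6  6
 J  0  1  2  3  4  4  5  5  6  7  7
 S  0  1  2  3  4  4  5  5  6  7  7
 P  0  1  2  3  4  5  5  6  6  7  7
 S  0  1  2  3  4  5  5  6  6  7  7
dp[14][10] = 7. One LCS (by backtracking along matches): JJJPPPJ.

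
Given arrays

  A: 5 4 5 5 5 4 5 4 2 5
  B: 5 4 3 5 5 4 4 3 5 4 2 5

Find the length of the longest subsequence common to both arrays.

One common subsequence of length 9: 5 (A #1, B #1); then 4 (A #2, B #2); then 5 (A #3, B #4); then 5 (A #4, B #5); then 4 (A #6, B #7); then 5 (A #7, B #9); then 4 (A #8, B #10); then 2 (A #9, B #11); then 5 (A #10, B #12). The LCS DP gives dp[10][12] = 9, so this is optimal.

9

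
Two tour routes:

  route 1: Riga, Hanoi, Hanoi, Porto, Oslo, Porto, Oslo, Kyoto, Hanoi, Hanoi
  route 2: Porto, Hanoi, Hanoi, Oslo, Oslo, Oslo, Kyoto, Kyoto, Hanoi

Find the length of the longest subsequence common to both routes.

Match Hanoi (route 1 #2, route 2 #2), then Hanoi (route 1 #3, route 2 #3), then Oslo (route 1 #5, route 2 #5), then Oslo (route 1 #7, route 2 #6), then Kyoto (route 1 #8, route 2 #8), then Hanoi (route 1 #10, route 2 #9) — 6 stops in the same relative order in both, and the DP table's final entry dp[10][9] is also 6, so no common subsequence is longer.

6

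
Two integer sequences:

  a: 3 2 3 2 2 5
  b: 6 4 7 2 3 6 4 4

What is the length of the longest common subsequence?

Let dp[i][j] be the LCS length of the first i values of a and the first j values of b. dp[i][j] = dp[i-1][j-1]+1 when the i-th and j-th values match, else max(dp[i-1][j], dp[i][j-1]).
    ·  6  4  7  2  3  6  4  4
 ·  0  0  0  0  0  0  0  0  0
 3  0  0  0  0  0  1  1  1  1
 2  0  0  0  0  1  1  1  1  1
 3  0  0  0  0  1  2  2  2  2
 2  0  0  0  0  1  2  2  2  2
 2  0  0  0  0  1  2  2  2  2
 5  0  0  0  0  1  2  2  2  2
dp[6][8] = 2. One LCS (by backtracking along matches): 2, 3.

2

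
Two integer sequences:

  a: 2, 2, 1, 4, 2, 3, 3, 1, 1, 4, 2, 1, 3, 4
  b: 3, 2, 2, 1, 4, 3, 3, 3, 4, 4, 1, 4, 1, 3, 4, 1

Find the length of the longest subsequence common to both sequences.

Pick 2 [1,2], then 2 [2,3], then 1 [3,4], then 4 [4,5], then 3 [6,7], then 3 [7,8], then 1 [9,11], then 4 [10,12], then 1 [12,13], then 3 [13,14], then 4 [14,15]; all 11 values appear in both, in order. The LCS DP gives dp[14][16] = 11, so this is optimal.

11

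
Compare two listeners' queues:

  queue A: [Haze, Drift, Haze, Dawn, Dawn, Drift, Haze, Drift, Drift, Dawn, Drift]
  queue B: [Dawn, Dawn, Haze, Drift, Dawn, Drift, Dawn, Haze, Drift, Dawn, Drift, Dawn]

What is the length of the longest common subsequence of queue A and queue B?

8

Taking Haze [1,3] → Drift [2,4] → Dawn [4,5] → Dawn [5,7] → Haze [7,8] → Drift [8,9] → Drift [9,11] → Dawn [10,12] gives a common subsequence of length 8. dp[11][12] = 8 confirms this is the maximum.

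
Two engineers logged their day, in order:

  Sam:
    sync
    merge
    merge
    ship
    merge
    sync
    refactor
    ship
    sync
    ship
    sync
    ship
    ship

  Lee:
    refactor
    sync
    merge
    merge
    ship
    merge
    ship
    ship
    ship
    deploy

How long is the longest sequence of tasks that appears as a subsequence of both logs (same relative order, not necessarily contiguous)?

8

Taking sync [1,2]; then merge [2,3]; then merge [3,4]; then ship [4,5]; then merge [5,6]; then ship [8,7]; then ship [10,8]; then ship [12,9] gives a common subsequence of length 8. dp[13][10] = 8 confirms this is the maximum.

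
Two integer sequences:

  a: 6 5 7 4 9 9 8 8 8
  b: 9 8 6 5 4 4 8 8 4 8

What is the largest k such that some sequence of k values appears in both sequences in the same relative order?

Let dp[i][j] be the LCS length of the first i values of a and the first j values of b. dp[i][j] = dp[i-1][j-1]+1 when the i-th and j-th values match, else max(dp[i-1][j], dp[i][j-1]).
    ·  9  8  6  5  4  4  8  8  4  8
 ·  0  0  0  0  0  0  0  0  0  0  0
 6  0  0  0  1  1  1  1  1  1  1  1
 5  0  0  0  1  2  2  2  2  2  2  2
 7  0  0  0  1  2  2  2  2  2  2  2
 4  0  0  0  1  2  3  3  3  3  3  3
 9  0  1  1  1  2  3  3  3  3  3  3
 9  0  1  1  1  2  3  3  3  3  3  3
 8  0  1  2  2  2  3  3  4  4  4  4
 8  0  1  2  2  2  3  3  4  5  5  5
 8  0  1  2  2  2  3  3  4  5  5  6
dp[9][10] = 6. One LCS (by backtracking along matches): 6, 5, 4, 8, 8, 8.

6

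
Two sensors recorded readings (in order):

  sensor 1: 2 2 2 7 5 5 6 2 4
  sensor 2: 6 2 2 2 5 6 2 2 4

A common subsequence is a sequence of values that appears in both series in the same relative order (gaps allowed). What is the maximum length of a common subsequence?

Match 2 at sensor 1[1]=sensor 2[2] → 2 at sensor 1[2]=sensor 2[3] → 2 at sensor 1[3]=sensor 2[4] → 5 at sensor 1[6]=sensor 2[5] → 6 at sensor 1[7]=sensor 2[6] → 2 at sensor 1[8]=sensor 2[8] → 4 at sensor 1[9]=sensor 2[9] — 7 values in the same relative order in both. Since dp[9][9] = 7, nothing longer is possible.

7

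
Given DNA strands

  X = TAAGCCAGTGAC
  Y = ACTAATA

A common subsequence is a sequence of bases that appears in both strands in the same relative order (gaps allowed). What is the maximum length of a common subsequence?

Let dp[i][j] be the LCS length of the first i bases of X and the first j bases of Y. dp[i][j] = dp[i-1][j-1]+1 when the i-th and j-th bases match, else max(dp[i-1][j], dp[i][j-1]).
    ·  A  C  T  A  A  T  A
 ·  0  0  0  0  0  0  0  0
 T  0  0  0  1  1  1  1  1
 A  0  1  1  1  2  2  2  2
 A  0  1  1  1  2  3  3  3
 G  0  1  1  1  2  3  3  3
 C  0  1  2  2  2  3  3  3
 C  0  1  2  2  2  3  3  3
 A  0  1  2  2  3  3  3  4
 G  0  1  2  2  3  3  3  4
 T  0  1  2  3  3  3  4  4
 G  0  1  2  3  3  3  4  4
 A  0  1  2  3  4  4  4  5
 C  0  1  2  3  4  4  4  5
dp[12][7] = 5. One LCS (by backtracking along matches): TAATA.

5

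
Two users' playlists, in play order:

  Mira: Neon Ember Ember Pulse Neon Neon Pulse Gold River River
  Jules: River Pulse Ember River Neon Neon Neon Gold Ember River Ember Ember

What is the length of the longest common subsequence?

Pick Neon at Mira[1]=Jules[5], then Neon at Mira[5]=Jules[6], then Neon at Mira[6]=Jules[7], then Gold at Mira[8]=Jules[8], then River at Mira[9]=Jules[10]; all 5 songs appear in both, in order. The LCS DP gives dp[10][12] = 5, so this is optimal.

5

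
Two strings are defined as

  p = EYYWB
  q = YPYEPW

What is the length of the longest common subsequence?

Pick Y at p[2]=q[1]; then Y at p[3]=q[3]; then W at p[4]=q[6]; all 3 characters appear in both, in order, and the DP table's final entry dp[5][6] is also 3, so no common subsequence is longer.

3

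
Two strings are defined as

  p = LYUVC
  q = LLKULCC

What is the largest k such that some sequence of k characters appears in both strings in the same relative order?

Let dp[i][j] be the LCS length of the first i characters of p and the first j characters of q. dp[i][j] = dp[i-1][j-1]+1 when the i-th and j-th characters match, else max(dp[i-1][j], dp[i][j-1]).
    ·  L  L  K  U  L  C  C
 ·  0  0  0  0  0  0  0  0
 L  0  1  1  1  1  1  1  1
 Y  0  1  1  1  1  1  1  1
 U  0  1  1  1  2  2  2  2
 V  0  1  1  1  2  2  2  2
 C  0  1  1  1  2  2  3  3
dp[5][7] = 3. One LCS (by backtracking along matches): LUC.

3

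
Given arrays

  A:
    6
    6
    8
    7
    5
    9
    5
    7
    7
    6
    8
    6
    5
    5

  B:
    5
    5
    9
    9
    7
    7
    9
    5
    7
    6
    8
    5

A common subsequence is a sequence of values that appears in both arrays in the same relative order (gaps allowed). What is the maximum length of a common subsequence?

7

Match 7 at A[4]=B[6], then 9 at A[6]=B[7], then 5 at A[7]=B[8], then 7 at A[9]=B[9], then 6 at A[10]=B[10], then 8 at A[11]=B[11], then 5 at A[14]=B[12] — 7 values in the same relative order in both. dp[14][12] = 7 confirms this is the maximum.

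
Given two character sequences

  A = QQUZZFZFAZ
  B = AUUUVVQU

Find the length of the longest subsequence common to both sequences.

One common subsequence of length 2: Q [2,7] → U [3,8], and the DP table's final entry dp[10][8] is also 2, so no common subsequence is longer.

2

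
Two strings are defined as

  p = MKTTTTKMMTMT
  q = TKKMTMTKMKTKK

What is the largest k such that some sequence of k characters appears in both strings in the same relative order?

7

One common subsequence of length 7: K [2,2] → K [7,3] → M [8,4] → M [9,6] → T [10,7] → M [11,9] → T [12,11], and the DP table's final entry dp[12][13] is also 7, so no common subsequence is longer.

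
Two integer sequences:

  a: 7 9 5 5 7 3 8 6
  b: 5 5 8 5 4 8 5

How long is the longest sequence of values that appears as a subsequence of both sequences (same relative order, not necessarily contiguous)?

Taking 5 [3,2] → 5 [4,4] → 8 [7,6] gives a common subsequence of length 3. dp[8][7] = 3 confirms this is the maximum.

3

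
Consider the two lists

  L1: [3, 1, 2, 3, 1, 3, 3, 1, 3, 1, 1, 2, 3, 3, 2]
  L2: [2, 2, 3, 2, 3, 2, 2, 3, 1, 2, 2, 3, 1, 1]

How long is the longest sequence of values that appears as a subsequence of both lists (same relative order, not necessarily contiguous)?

Match 3 at L1[1]=L2[3], 2 at L1[3]=L2[4], 3 at L1[4]=L2[5], 3 at L1[7]=L2[8], 1 at L1[8]=L2[9], 3 at L1[9]=L2[12], 1 at L1[10]=L2[13], 1 at L1[11]=L2[14] — 8 values in the same relative order in both, and the DP table's final entry dp[15][14] is also 8, so no common subsequence is longer.

8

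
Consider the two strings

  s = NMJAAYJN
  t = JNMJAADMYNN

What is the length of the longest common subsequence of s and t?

7

Pick N [1,2], then M [2,3], then J [3,4], then A [4,5], then A [5,6], then Y [6,9], then N [8,11]; all 7 characters appear in both, in order, and the DP table's final entry dp[8][11] is also 7, so no common subsequence is longer.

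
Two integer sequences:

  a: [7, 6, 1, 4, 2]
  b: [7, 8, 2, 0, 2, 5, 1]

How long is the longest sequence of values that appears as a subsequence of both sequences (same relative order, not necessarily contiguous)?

2

Taking 7 [1,1], then 1 [3,7] gives a common subsequence of length 2. dp[5][7] = 2 confirms this is the maximum.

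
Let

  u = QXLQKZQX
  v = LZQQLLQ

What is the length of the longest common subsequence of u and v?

3

Let dp[i][j] be the LCS length of the first i characters of u and the first j characters of v. dp[i][j] = dp[i-1][j-1]+1 when the i-th and j-th characters match, else max(dp[i-1][j], dp[i][j-1]).
    ·  L  Z  Q  Q  L  L  Q
 ·  0  0  0  0  0  0  0  0
 Q  0  0  0  1  1  1  1  1
 X  0  0  0  1  1  1  1  1
 L  0  1  1  1  1  2  2  2
 Q  0  1  1  2  2  2  2  3
 K  0  1  1  2  2  2  2  3
 Z  0  1  2  2  2  2  2  3
 Q  0  1  2  3  3  3  3  3
 X  0  1  2  3  3  3  3  3
dp[8][7] = 3. One LCS (by backtracking along matches): QLQ.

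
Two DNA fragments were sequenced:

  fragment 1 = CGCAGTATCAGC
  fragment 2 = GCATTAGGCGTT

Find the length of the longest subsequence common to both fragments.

Let dp[i][j] be the LCS length of the first i bases of fragment 1 and the first j bases of fragment 2. dp[i][j] = dp[i-1][j-1]+1 when the i-th and j-th bases match, else max(dp[i-1][j], dp[i][j-1]).
    ·  G  C  A  T  T  A  G  G  C  G  T  T
 ·  0  0  0  0  0  0  0  0  0  0  0  0  0
 C  0  0  1  1  1  1  1  1  1  1  1  1  1
 G  0  1  1  1  1  1  1  2  2  2  2  2  2
 C  0  1  2  2  2  2  2  2  2  3  3  3  3
 A  0  1  2  3  3  3  3  3  3  3  3  3  3
 G  0  1  2  3  3  3  3  4  4  4  4  4  4
 T  0  1  2  3  4  4  4  4  4  4  4  5  5
 A  0  1  2  3  4  4  5  5  5  5  5  5  5
 T  0  1  2  3  4  5  5  5  5  5  5  6  6
 C  0  1  2  3  4  5  5  5  5  6  6  6  6
 A  0  1  2  3  4  5  6  6  6  6  6  6  6
 G  0  1  2  3  4  5  6  7  7  7  7  7  7
 C  0  1  2  3  4  5  6  7  7  8  8  8  8
dp[12][12] = 8. One LCS (by backtracking along matches): GCATTAGC.

8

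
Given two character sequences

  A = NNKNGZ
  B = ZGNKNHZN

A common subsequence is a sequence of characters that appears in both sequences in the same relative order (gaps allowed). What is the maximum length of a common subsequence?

4

Taking N (A #2, B #3), then K (A #3, B #4), then N (A #4, B #5), then Z (A #6, B #7) gives a common subsequence of length 4. Since dp[6][8] = 4, nothing longer is possible.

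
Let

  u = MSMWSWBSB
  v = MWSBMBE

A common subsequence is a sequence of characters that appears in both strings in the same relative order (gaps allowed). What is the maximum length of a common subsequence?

Match M at u[3]=v[1], then W at u[4]=v[2], then S at u[5]=v[3], then B at u[7]=v[4], then B at u[9]=v[6] — 5 characters in the same relative order in both, and the DP table's final entry dp[9][7] is also 5, so no common subsequence is longer.

5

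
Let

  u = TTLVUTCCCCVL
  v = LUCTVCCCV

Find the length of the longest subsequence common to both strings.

7

Let dp[i][j] be the LCS length of the first i characters of u and the first j characters of v. dp[i][j] = dp[i-1][j-1]+1 when the i-th and j-th characters match, else max(dp[i-1][j], dp[i][j-1]).
    ·  L  U  C  T  V  C  C  C  V
 ·  0  0  0  0  0  0  0  0  0  0
 T  0  0  0  0  1  1  1  1  1  1
 T  0  0  0  0  1  1  1  1  1  1
 L  0  1  1  1  1  1  1  1  1  1
 V  0  1  1  1  1  2  2  2  2  2
 U  0  1  2  2  2  2  2  2  2  2
 T  0  1  2  2  3  3  3  3  3  3
 C  0  1  2  3  3  3  4  4  4  4
 C  0  1  2  3  3  3  4  5  5  5
 C  0  1  2  3  3  3  4  5  6  6
 C  0  1  2  3  3  3  4  5  6  6
 V  0  1  2  3  3  4  4  5  6  7
 L  0  1  2  3  3  4  4  5  6  7
dp[12][9] = 7. One LCS (by backtracking along matches): LUTCCCV.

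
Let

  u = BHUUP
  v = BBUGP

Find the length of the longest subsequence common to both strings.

3

Let dp[i][j] be the LCS length of the first i characters of u and the first j characters of v. dp[i][j] = dp[i-1][j-1]+1 when the i-th and j-th characters match, else max(dp[i-1][j], dp[i][j-1]).
    ·  B  B  U  G  P
 ·  0  0  0  0  0  0
 B  0  1  1  1  1  1
 H  0  1  1  1  1  1
 U  0  1  1  2  2  2
 U  0  1  1  2  2  2
 P  0  1  1  2  2  3
dp[5][5] = 3. One LCS (by backtracking along matches): BUP.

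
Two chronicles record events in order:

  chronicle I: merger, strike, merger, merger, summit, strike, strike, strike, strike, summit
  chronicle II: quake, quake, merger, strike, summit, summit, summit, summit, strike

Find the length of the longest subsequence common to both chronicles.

4

Pick merger [1,3]; then strike [2,4]; then summit [5,8]; then strike [9,9]; all 4 events appear in both, in order. Since dp[10][9] = 4, nothing longer is possible.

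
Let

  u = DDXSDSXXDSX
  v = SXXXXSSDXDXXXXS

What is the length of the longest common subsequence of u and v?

Match D [1,8]; then D [2,10]; then X [3,12]; then X [7,13]; then X [8,14]; then S [10,15] — 6 characters in the same relative order in both. dp[11][15] = 6 confirms this is the maximum.

6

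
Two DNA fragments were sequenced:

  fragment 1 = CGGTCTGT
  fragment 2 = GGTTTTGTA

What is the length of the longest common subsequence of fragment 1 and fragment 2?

Match G [2,1]; then G [3,2]; then T [4,5]; then T [6,6]; then G [7,7]; then T [8,8] — 6 bases in the same relative order in both. Since dp[8][9] = 6, nothing longer is possible.

6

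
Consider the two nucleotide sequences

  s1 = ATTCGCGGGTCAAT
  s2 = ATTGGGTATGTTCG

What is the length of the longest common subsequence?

9

Match A [1,1] → T [2,2] → T [3,3] → G [5,4] → G [7,5] → G [8,6] → G [9,10] → T [10,12] → C [11,13] — 9 bases in the same relative order in both. The LCS DP gives dp[14][14] = 9, so this is optimal.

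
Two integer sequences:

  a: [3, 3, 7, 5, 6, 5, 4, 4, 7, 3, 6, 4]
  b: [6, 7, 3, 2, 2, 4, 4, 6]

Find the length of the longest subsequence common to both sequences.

4

Taking 3 at a[1]=b[3]; then 4 at a[7]=b[6]; then 4 at a[8]=b[7]; then 6 at a[11]=b[8] gives a common subsequence of length 4. Since dp[12][8] = 4, nothing longer is possible.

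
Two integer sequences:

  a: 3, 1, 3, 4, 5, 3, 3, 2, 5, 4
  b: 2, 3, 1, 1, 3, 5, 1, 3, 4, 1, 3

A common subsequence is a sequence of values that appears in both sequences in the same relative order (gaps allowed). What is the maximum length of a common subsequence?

Let dp[i][j] be the LCS length of the first i values of a and the first j values of b. dp[i][j] = dp[i-1][j-1]+1 when the i-th and j-th values match, else max(dp[i-1][j], dp[i][j-1]).
    ·  2  3  1  1  3  5  1  3  4  1  3
 ·  0  0  0  0  0  0  0  0  0  0  0  0
 3  0  0  1  1  1  1  1  1  1  1  1  1
 1  0  0  1  2  2  2  2  2  2  2  2  2
 3  0  0  1  2  2  3  3  3  3  3  3  3
 4  0  0  1  2  2  3  3  3  3  4  4  4
 5  0  0  1  2  2  3  4  4  4  4  4  4
 3  0  0  1  2  2  3  4  4  5  5  5  5
 3  0  0  1  2  2  3  4  4  5  5  5  6
 2  0  1  1  2  2  3  4  4  5  5  5  6
 5  0  1  1  2  2  3  4  4  5  5  5  6
 4  0  1  1  2  2  3  4  4  5  6  6  6
dp[10][11] = 6. One LCS (by backtracking along matches): 3, 1, 3, 5, 3, 3.

6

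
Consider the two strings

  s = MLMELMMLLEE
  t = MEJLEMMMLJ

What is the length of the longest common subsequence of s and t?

Pick M (s #1, t #1), then L (s #2, t #4), then M (s #3, t #6), then M (s #6, t #7), then M (s #7, t #8), then L (s #8, t #9); all 6 characters appear in both, in order. The LCS DP gives dp[11][10] = 6, so this is optimal.

6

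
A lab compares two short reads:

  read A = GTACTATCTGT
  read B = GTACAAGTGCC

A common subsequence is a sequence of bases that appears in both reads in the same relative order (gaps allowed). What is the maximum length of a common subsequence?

7

Match G [1,1], T [2,2], A [3,3], C [4,4], A [6,6], T [7,8], C [8,11] — 7 bases in the same relative order in both. dp[11][11] = 7 confirms this is the maximum.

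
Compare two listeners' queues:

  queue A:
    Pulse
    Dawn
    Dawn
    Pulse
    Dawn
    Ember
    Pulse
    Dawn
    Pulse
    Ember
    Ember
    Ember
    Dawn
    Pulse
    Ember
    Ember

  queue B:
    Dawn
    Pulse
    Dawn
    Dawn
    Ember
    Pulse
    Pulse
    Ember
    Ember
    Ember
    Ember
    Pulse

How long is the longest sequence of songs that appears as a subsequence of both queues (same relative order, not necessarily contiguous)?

Taking Pulse (queue A #1, queue B #2), Dawn (queue A #3, queue B #3), Dawn (queue A #5, queue B #4), Ember (queue A #6, queue B #5), Pulse (queue A #7, queue B #6), Pulse (queue A #9, queue B #7), Ember (queue A #10, queue B #9), Ember (queue A #11, queue B #10), Ember (queue A #12, queue B #11), Pulse (queue A #14, queue B #12) gives a common subsequence of length 10. dp[16][12] = 10 confirms this is the maximum.

10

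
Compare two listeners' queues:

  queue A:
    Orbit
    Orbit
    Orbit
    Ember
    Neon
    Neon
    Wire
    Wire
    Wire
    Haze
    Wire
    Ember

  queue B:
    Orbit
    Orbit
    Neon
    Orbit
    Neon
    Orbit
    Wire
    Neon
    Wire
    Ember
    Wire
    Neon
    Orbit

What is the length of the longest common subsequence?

7

Taking Orbit (queue A #1, queue B #1), Orbit (queue A #2, queue B #2), Orbit (queue A #3, queue B #4), Neon (queue A #5, queue B #5), Neon (queue A #6, queue B #8), Wire (queue A #7, queue B #9), Wire (queue A #8, queue B #11) gives a common subsequence of length 7. Since dp[12][13] = 7, nothing longer is possible.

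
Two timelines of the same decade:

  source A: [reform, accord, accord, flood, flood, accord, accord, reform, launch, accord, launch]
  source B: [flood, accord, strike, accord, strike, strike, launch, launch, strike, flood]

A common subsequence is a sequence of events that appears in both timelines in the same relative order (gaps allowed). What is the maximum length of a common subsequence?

One common subsequence of length 5: flood (source A #5, source B #1), accord (source A #6, source B #2), accord (source A #7, source B #4), launch (source A #9, source B #7), launch (source A #11, source B #8). dp[11][10] = 5 confirms this is the maximum.

5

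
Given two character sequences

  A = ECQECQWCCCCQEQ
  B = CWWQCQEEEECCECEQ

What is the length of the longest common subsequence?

One common subsequence of length 9: C (A #2, B #1), Q (A #3, B #4), C (A #5, B #5), Q (A #6, B #6), C (A #8, B #11), C (A #9, B #12), C (A #11, B #14), E (A #13, B #15), Q (A #14, B #16). The LCS DP gives dp[14][16] = 9, so this is optimal.

9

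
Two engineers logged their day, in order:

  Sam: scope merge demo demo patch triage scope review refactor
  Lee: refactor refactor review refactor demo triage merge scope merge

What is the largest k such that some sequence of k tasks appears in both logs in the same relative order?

3

Match demo at Sam[4]=Lee[5]; then triage at Sam[6]=Lee[6]; then scope at Sam[7]=Lee[8] — 3 tasks in the same relative order in both. The LCS DP gives dp[9][9] = 3, so this is optimal.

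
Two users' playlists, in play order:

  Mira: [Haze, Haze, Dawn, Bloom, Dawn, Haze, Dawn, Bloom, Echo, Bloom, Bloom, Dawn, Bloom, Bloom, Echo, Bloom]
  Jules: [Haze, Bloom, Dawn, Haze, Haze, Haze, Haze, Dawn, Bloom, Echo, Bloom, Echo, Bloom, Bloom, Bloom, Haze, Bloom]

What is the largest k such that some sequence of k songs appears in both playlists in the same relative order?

Taking Haze (Mira #2, Jules #1), then Bloom (Mira #4, Jules #2), then Dawn (Mira #5, Jules #3), then Haze (Mira #6, Jules #7), then Dawn (Mira #7, Jules #8), then Bloom (Mira #8, Jules #9), then Echo (Mira #9, Jules #10), then Bloom (Mira #10, Jules #11), then Bloom (Mira #11, Jules #13), then Bloom (Mira #13, Jules #14), then Bloom (Mira #14, Jules #15), then Bloom (Mira #16, Jules #17) gives a common subsequence of length 12. The LCS DP gives dp[16][17] = 12, so this is optimal.

12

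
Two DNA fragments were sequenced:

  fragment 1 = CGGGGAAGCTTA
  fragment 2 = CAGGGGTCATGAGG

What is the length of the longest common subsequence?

8

One common subsequence of length 8: C (fragment 1 #1, fragment 2 #1), then G (fragment 1 #2, fragment 2 #3), then G (fragment 1 #3, fragment 2 #4), then G (fragment 1 #4, fragment 2 #5), then G (fragment 1 #5, fragment 2 #6), then A (fragment 1 #6, fragment 2 #9), then A (fragment 1 #7, fragment 2 #12), then G (fragment 1 #8, fragment 2 #14). dp[12][14] = 8 confirms this is the maximum.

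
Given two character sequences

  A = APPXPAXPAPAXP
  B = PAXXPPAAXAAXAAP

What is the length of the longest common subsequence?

Pick A (A #1, B #2), then P (A #2, B #5), then P (A #3, B #6), then X (A #4, B #9), then A (A #6, B #11), then X (A #7, B #12), then A (A #9, B #13), then A (A #11, B #14), then P (A #13, B #15); all 9 characters appear in both, in order. dp[13][15] = 9 confirms this is the maximum.

9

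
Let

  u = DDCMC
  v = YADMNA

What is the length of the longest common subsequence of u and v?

2

Let dp[i][j] be the LCS length of the first i characters of u and the first j characters of v. dp[i][j] = dp[i-1][j-1]+1 when the i-th and j-th characters match, else max(dp[i-1][j], dp[i][j-1]).
    ·  Y  A  D  M  N  A
 ·  0  0  0  0  0  0  0
 D  0  0  0  1  1  1  1
 D  0  0  0  1  1  1  1
 C  0  0  0  1  1  1  1
 M  0  0  0  1  2  2  2
 C  0  0  0  1  2  2  2
dp[5][6] = 2. One LCS (by backtracking along matches): DM.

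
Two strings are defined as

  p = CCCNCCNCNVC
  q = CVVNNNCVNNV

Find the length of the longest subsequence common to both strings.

Pick C [1,1]; then N [4,6]; then C [5,7]; then N [7,9]; then N [9,10]; then V [10,11]; all 6 characters appear in both, in order. dp[11][11] = 6 confirms this is the maximum.

6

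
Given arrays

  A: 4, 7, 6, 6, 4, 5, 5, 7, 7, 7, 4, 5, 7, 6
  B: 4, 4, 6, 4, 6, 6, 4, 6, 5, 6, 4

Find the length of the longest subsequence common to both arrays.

Match 4 [1,4]; then 6 [3,5]; then 6 [4,6]; then 4 [5,7]; then 5 [6,9]; then 4 [11,11] — 6 values in the same relative order in both, and the DP table's final entry dp[14][11] is also 6, so no common subsequence is longer.

6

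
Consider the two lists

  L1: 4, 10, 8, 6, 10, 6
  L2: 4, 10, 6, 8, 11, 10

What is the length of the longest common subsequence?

4

Pick 4 (L1 #1, L2 #1), then 10 (L1 #2, L2 #2), then 8 (L1 #3, L2 #4), then 10 (L1 #5, L2 #6); all 4 values appear in both, in order. dp[6][6] = 4 confirms this is the maximum.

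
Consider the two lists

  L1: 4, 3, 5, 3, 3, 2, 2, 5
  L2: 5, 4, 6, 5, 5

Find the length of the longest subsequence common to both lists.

Pick 4 [1,2], 5 [3,4], 5 [8,5]; all 3 values appear in both, in order. dp[8][5] = 3 confirms this is the maximum.

3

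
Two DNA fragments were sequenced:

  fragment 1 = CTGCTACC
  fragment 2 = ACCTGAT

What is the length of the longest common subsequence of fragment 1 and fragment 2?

4

Let dp[i][j] be the LCS length of the first i bases of fragment 1 and the first j bases of fragment 2. dp[i][j] = dp[i-1][j-1]+1 when the i-th and j-th bases match, else max(dp[i-1][j], dp[i][j-1]).
    ·  A  C  C  T  G  A  T
 ·  0  0  0  0  0  0  0  0
 C  0  0  1  1  1  1  1  1
 T  0  0  1  1  2  2  2  2
 G  0  0  1  1  2  3  3  3
 C  0  0  1  2  2  3  3  3
 T  0  0  1  2  3  3  3  4
 A  0  1  1  2  3  3  4  4
 C  0  1  2  2  3  3  4  4
 C  0  1  2  3  3  3  4  4
dp[8][7] = 4. One LCS (by backtracking along matches): CTGT.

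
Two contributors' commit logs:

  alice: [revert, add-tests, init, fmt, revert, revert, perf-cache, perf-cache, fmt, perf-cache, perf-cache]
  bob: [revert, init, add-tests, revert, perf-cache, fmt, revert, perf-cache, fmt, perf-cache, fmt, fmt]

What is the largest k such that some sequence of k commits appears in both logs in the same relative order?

7

Match revert at alice[1]=bob[1], then add-tests at alice[2]=bob[3], then fmt at alice[4]=bob[6], then revert at alice[6]=bob[7], then perf-cache at alice[7]=bob[8], then perf-cache at alice[8]=bob[10], then fmt at alice[9]=bob[12] — 7 commits in the same relative order in both, and the DP table's final entry dp[11][12] is also 7, so no common subsequence is longer.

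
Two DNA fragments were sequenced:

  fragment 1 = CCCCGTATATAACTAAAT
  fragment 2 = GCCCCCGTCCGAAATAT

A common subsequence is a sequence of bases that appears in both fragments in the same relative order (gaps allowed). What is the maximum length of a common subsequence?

12

Pick C (fragment 1 #1, fragment 2 #3) → C (fragment 1 #2, fragment 2 #4) → C (fragment 1 #3, fragment 2 #5) → C (fragment 1 #4, fragment 2 #6) → G (fragment 1 #5, fragment 2 #7) → T (fragment 1 #6, fragment 2 #8) → A (fragment 1 #9, fragment 2 #12) → A (fragment 1 #11, fragment 2 #13) → A (fragment 1 #12, fragment 2 #14) → T (fragment 1 #14, fragment 2 #15) → A (fragment 1 #17, fragment 2 #16) → T (fragment 1 #18, fragment 2 #17); all 12 bases appear in both, in order. Since dp[18][17] = 12, nothing longer is possible.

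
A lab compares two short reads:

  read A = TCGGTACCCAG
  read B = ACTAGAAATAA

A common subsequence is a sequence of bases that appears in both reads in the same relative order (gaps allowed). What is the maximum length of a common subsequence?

5

Taking T (read A #1, read B #3) → G (read A #3, read B #5) → T (read A #5, read B #9) → A (read A #6, read B #10) → A (read A #10, read B #11) gives a common subsequence of length 5, and the DP table's final entry dp[11][11] is also 5, so no common subsequence is longer.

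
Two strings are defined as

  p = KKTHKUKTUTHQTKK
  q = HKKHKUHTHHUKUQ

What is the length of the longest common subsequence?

8

Pick K at p[1]=q[3] → K at p[2]=q[5] → T at p[3]=q[8] → H at p[4]=q[10] → U at p[6]=q[11] → K at p[7]=q[12] → U at p[9]=q[13] → Q at p[12]=q[14]; all 8 characters appear in both, in order. dp[15][14] = 8 confirms this is the maximum.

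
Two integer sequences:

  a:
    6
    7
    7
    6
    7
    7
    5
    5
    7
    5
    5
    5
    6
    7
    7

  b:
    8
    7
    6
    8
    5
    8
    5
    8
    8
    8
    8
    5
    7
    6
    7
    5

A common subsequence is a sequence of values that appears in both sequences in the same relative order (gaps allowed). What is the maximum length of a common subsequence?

7

Match 7 [3,2]; then 6 [4,3]; then 5 [7,7]; then 5 [8,12]; then 7 [9,13]; then 6 [13,14]; then 7 [14,15] — 7 values in the same relative order in both. Since dp[15][16] = 7, nothing longer is possible.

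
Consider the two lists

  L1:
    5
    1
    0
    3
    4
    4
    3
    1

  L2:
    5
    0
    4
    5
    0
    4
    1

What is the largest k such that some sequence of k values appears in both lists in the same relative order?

5

One common subsequence of length 5: 5 [1,1] → 0 [3,2] → 4 [5,3] → 4 [6,6] → 1 [8,7]. Since dp[8][7] = 5, nothing longer is possible.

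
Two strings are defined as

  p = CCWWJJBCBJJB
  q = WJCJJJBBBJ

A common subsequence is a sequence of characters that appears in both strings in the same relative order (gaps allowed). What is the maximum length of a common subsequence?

Let dp[i][j] be the LCS length of the first i characters of p and the first j characters of q. dp[i][j] = dp[i-1][j-1]+1 when the i-th and j-th characters match, else max(dp[i-1][j], dp[i][j-1]).
    ·  W  J  C  J  J  J  B  B  B  J
 ·  0  0  0  0  0  0  0  0  0  0  0
 C  0  0  0  1  1  1  1  1  1  1  1
 C  0  0  0  1  1  1  1  1  1  1  1
 W  0  1  1  1  1  1  1  1  1  1  1
 W  0  1  1  1  1  1  1  1  1  1  1
 J  0  1  2  2  2  2  2  2  2  2  2
 J  0  1  2  2  3  3  3  3  3  3  3
 B  0  1  2  2  3  3  3  4  4  4  4
 C  0  1  2  3  3  3  3  4  4  4  4
 B  0  1  2  3  3  3  3  4  5  5  5
 J  0  1  2  3  4  4  4  4  5  5  6
 J  0  1  2  3  4  5  5  5  5  5  6
 B  0  1  2  3  4  5  5  6  6  6  6
dp[12][10] = 6. One LCS (by backtracking along matches): CJJBBJ.

6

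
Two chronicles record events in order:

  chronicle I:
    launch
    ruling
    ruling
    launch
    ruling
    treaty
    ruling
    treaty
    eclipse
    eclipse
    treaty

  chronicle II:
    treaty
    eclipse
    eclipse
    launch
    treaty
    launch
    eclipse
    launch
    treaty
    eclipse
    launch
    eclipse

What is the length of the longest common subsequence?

Pick launch (chronicle I #1, chronicle II #6), launch (chronicle I #4, chronicle II #8), treaty (chronicle I #8, chronicle II #9), eclipse (chronicle I #9, chronicle II #10), eclipse (chronicle I #10, chronicle II #12); all 5 events appear in both, in order, and the DP table's final entry dp[11][12] is also 5, so no common subsequence is longer.

5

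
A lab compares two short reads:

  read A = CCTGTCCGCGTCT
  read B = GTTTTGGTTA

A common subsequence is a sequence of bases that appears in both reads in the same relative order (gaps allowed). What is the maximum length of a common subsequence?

6

Taking T [3,4], T [5,5], G [8,6], G [10,7], T [11,8], T [13,9] gives a common subsequence of length 6. dp[13][10] = 6 confirms this is the maximum.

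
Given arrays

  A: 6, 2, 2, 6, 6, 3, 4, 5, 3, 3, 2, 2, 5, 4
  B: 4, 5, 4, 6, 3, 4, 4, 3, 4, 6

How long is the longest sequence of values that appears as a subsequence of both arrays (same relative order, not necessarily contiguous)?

Let dp[i][j] be the LCS length of the first i values of A and the first j values of B. dp[i][j] = dp[i-1][j-1]+1 when the i-th and j-th values match, else max(dp[i-1][j], dp[i][j-1]).
    ·  4  5  4  6  3  4  4  3  4  6
 ·  0  0  0  0  0  0  0  0  0  0  0
 6  0  0  0  0  1  1  1  1  1  1  1
 2  0  0  0  0  1  1  1  1  1  1  1
 2  0  0  0  0  1  1  1  1  1  1  1
 6  0  0  0  0  1  1  1  1  1  1  2
 6  0  0  0  0  1  1  1  1  1  1  2
 3  0  0  0  0  1  2  2  2  2  2  2
 4  0  1  1  1  1  2  3  3  3  3  3
 5  0  1  2  2  2  2  3  3  3  3  3
 3  0  1  2  2  2  3  3  3  4  4  4
 3  0  1  2  2  2  3  3  3  4  4  4
 2  0  1  2  2  2  3  3  3  4  4  4
 2  0  1  2  2  2  3  3  3  4  4  4
 5  0  1  2  2  2  3  3  3  4  4  4
 4  0  1  2  3  3  3  4  4  4  5  5
dp[14][10] = 5. One LCS (by backtracking along matches): 6, 3, 4, 3, 4.

5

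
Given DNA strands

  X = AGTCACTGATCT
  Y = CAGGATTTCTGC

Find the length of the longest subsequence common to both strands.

7

One common subsequence of length 7: A [1,2] → G [2,4] → T [3,8] → C [6,9] → T [7,10] → G [8,11] → C [11,12]. dp[12][12] = 7 confirms this is the maximum.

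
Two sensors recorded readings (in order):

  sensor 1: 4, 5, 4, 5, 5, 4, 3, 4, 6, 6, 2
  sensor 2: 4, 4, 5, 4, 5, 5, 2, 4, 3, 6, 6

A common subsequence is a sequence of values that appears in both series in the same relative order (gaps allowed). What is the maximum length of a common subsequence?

Match 4 at sensor 1[1]=sensor 2[2]; then 5 at sensor 1[2]=sensor 2[3]; then 4 at sensor 1[3]=sensor 2[4]; then 5 at sensor 1[4]=sensor 2[5]; then 5 at sensor 1[5]=sensor 2[6]; then 4 at sensor 1[6]=sensor 2[8]; then 3 at sensor 1[7]=sensor 2[9]; then 6 at sensor 1[9]=sensor 2[10]; then 6 at sensor 1[10]=sensor 2[11] — 9 values in the same relative order in both. The LCS DP gives dp[11][11] = 9, so this is optimal.

9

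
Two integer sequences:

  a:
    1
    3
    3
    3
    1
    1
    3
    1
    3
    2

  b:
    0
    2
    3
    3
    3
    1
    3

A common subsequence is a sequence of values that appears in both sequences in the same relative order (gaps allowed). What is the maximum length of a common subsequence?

5

Let dp[i][j] be the LCS length of the first i values of a and the first j values of b. dp[i][j] = dp[i-1][j-1]+1 when the i-th and j-th values match, else max(dp[i-1][j], dp[i][j-1]).
    ·  0  2  3  3  3  1  3
 ·  0  0  0  0  0  0  0  0
 1  0  0  0  0  0  0  1  1
 3  0  0  0  1  1  1  1  2
 3  0  0  0  1  2  2  2  2
 3  0  0  0  1  2  3  3  3
 1  0  0  0  1  2  3  4  4
 1  0  0  0  1  2  3  4  4
 3  0  0  0  1  2  3  4  5
 1  0  0  0  1  2  3  4  5
 3  0  0  0  1  2  3  4  5
 2  0  0  1  1  2  3  4  5
dp[10][7] = 5. One LCS (by backtracking along matches): 3, 3, 3, 1, 3.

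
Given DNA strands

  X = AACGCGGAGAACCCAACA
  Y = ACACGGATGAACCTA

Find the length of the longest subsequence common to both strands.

Taking A [1,1], A [2,3], C [5,4], G [6,5], G [7,6], A [8,7], G [9,9], A [10,10], A [11,11], C [12,12], C [13,13], A [18,15] gives a common subsequence of length 12. Since dp[18][15] = 12, nothing longer is possible.

12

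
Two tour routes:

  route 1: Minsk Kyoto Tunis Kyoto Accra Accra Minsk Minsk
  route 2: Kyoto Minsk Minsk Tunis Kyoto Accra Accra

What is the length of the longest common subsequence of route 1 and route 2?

Match Minsk [1,3], Tunis [3,4], Kyoto [4,5], Accra [5,6], Accra [6,7] — 5 stops in the same relative order in both. Since dp[8][7] = 5, nothing longer is possible.

5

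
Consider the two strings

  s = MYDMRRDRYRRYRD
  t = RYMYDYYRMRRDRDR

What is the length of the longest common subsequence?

One common subsequence of length 9: M [1,3]; then Y [2,4]; then D [3,5]; then M [4,9]; then R [5,10]; then R [6,11]; then D [7,12]; then R [8,13]; then R [13,15]. Since dp[14][15] = 9, nothing longer is possible.

9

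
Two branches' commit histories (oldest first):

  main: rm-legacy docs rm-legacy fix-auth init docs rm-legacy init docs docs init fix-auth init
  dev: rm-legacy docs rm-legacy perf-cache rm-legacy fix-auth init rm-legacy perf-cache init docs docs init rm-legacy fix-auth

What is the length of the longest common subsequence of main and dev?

Match rm-legacy (main #1, dev #1), docs (main #2, dev #2), rm-legacy (main #3, dev #5), fix-auth (main #4, dev #6), init (main #5, dev #7), rm-legacy (main #7, dev #8), init (main #8, dev #10), docs (main #9, dev #11), docs (main #10, dev #12), init (main #11, dev #13), fix-auth (main #12, dev #15) — 11 commits in the same relative order in both, and the DP table's final entry dp[13][15] is also 11, so no common subsequence is longer.

11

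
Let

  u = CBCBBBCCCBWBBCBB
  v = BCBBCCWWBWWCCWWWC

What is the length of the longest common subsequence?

9

Taking B (u #2, v #1), then C (u #3, v #2), then B (u #4, v #3), then B (u #5, v #4), then B (u #6, v #9), then C (u #7, v #12), then C (u #8, v #13), then W (u #11, v #16), then C (u #14, v #17) gives a common subsequence of length 9. Since dp[16][17] = 9, nothing longer is possible.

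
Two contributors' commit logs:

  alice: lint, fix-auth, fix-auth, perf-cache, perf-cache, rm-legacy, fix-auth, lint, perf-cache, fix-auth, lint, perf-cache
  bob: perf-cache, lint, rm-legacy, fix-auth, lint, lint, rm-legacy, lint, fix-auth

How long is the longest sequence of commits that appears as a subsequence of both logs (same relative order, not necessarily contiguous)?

5

Taking lint (alice #1, bob #2), fix-auth (alice #2, bob #4), rm-legacy (alice #6, bob #7), lint (alice #8, bob #8), fix-auth (alice #10, bob #9) gives a common subsequence of length 5. dp[12][9] = 5 confirms this is the maximum.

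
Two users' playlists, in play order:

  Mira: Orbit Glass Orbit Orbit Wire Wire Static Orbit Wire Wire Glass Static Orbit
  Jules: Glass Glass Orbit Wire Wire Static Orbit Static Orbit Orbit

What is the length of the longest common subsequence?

8

Match Glass [2,2] → Orbit [4,3] → Wire [5,4] → Wire [6,5] → Static [7,6] → Orbit [8,7] → Static [12,8] → Orbit [13,10] — 8 songs in the same relative order in both. The LCS DP gives dp[13][10] = 8, so this is optimal.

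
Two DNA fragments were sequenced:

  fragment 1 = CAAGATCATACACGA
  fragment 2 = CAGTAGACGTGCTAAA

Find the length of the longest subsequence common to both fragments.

Match C at fragment 1[1]=fragment 2[1]; then A at fragment 1[2]=fragment 2[2]; then A at fragment 1[3]=fragment 2[5]; then G at fragment 1[4]=fragment 2[6]; then A at fragment 1[5]=fragment 2[7]; then T at fragment 1[6]=fragment 2[10]; then C at fragment 1[7]=fragment 2[12]; then T at fragment 1[9]=fragment 2[13]; then A at fragment 1[10]=fragment 2[14]; then A at fragment 1[12]=fragment 2[15]; then A at fragment 1[15]=fragment 2[16] — 11 bases in the same relative order in both. Since dp[15][16] = 11, nothing longer is possible.

11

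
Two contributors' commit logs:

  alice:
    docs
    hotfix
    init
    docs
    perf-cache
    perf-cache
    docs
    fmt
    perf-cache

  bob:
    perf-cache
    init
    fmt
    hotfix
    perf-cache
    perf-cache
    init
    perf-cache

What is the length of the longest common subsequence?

4

Pick hotfix (alice #2, bob #4), perf-cache (alice #5, bob #5), perf-cache (alice #6, bob #6), perf-cache (alice #9, bob #8); all 4 commits appear in both, in order. dp[9][8] = 4 confirms this is the maximum.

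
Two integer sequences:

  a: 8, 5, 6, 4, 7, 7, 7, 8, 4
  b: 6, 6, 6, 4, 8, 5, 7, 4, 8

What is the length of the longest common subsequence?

Let dp[i][j] be the LCS length of the first i values of a and the first j values of b. dp[i][j] = dp[i-1][j-1]+1 when the i-th and j-th values match, else max(dp[i-1][j], dp[i][j-1]).
    ·  6  6  6  4  8  5  7  4  8
 ·  0  0  0  0  0  0  0  0  0  0
 8  0  0  0  0  0  1  1  1  1  1
 5  0  0  0  0  0  1  2  2  2  2
 6  0  1  1  1  1  1  2  2  2  2
 4  0  1  1  1  2  2  2  2  3  3
 7  0  1  1  1  2  2  2  3  3  3
 7  0  1  1  1  2  2  2  3  3  3
 7  0  1  1  1  2  2  2  3  3  3
 8  0  1  1  1  2  3  3  3  3  4
 4  0  1  1  1  2  3  3  3  4  4
dp[9][9] = 4. One LCS (by backtracking along matches): 8, 5, 4, 8.

4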